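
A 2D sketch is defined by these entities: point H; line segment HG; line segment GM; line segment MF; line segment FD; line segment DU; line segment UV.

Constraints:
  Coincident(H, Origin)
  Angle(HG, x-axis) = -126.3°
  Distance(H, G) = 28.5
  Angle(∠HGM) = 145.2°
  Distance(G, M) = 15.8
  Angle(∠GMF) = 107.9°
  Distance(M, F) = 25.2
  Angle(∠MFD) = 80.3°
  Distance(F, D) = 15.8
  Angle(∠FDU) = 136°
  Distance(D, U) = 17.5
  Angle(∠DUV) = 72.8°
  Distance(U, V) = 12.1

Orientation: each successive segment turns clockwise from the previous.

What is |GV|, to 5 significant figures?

9.3463

H is at the origin; HG runs at -126.3° with length 28.5, so G = (-16.872, -22.969). ∠HGM = 145.2° gives GM at -161.10° from the x-axis; with |GM| = 15.8, M = (-31.821, -28.087). ∠GMF = 107.9° gives MF at 126.80° from the x-axis; with |MF| = 25.2, F = (-46.916, -7.9084). ∠MFD = 80.3° gives FD at 27.100° from the x-axis; with |FD| = 15.8, D = (-32.851, -0.71081). ∠FDU = 136.0° gives DU at -16.900° from the x-axis; with |DU| = 17.5, U = (-16.106, -5.7981). ∠DUV = 72.8° gives UV at -124.10° from the x-axis; with |UV| = 12.1, V = (-22.890, -15.818). Then |GV| = |V − G| = 9.3463.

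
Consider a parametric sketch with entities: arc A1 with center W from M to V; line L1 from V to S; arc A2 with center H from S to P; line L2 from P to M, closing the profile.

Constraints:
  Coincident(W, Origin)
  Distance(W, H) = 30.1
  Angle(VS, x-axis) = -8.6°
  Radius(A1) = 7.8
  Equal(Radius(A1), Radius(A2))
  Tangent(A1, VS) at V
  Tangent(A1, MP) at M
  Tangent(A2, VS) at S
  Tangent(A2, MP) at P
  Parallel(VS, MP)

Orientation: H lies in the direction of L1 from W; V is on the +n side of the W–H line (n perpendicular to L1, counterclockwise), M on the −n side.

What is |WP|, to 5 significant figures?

31.094

Tangency of A1 to both parallel lines with radius 7.8 puts V and M at W ± 7.8·n: V = (1.1664, 7.7123), M = (-1.1664, -7.7123). Equal radii place S and P the same way about H: S = H + 7.8·n = (30.928, 3.2113), P = H − 7.8·n = (28.595, -12.213). Then |WP| = |P − W| = 31.094.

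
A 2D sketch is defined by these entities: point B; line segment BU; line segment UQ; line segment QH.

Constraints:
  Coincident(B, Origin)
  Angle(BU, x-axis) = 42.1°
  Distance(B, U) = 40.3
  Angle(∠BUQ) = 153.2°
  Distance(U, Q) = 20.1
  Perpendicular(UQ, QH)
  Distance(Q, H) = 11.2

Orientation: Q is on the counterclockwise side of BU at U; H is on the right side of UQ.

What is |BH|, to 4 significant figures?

63.30

B is at the origin; BU runs at 42.1° with length 40.3, so U = 40.3·(cos 42.1°, sin 42.1°) = (29.90, 27.02). ∠BUQ = 153.2°, so UQ runs at 42.1° + (180° − 153.2°) = 68.90° from the x-axis; with |UQ| = 20.1, Q = U + 20.1·(cos 68.90°, sin 68.90°) = (37.14, 45.77). UQ ⟂ QH; with |QH| = 11.2 on the right of UQ, H = Q + 11.2·(0.9330, -0.3600) = (47.59, 41.74). Then |BH| = |H − B| = 63.30.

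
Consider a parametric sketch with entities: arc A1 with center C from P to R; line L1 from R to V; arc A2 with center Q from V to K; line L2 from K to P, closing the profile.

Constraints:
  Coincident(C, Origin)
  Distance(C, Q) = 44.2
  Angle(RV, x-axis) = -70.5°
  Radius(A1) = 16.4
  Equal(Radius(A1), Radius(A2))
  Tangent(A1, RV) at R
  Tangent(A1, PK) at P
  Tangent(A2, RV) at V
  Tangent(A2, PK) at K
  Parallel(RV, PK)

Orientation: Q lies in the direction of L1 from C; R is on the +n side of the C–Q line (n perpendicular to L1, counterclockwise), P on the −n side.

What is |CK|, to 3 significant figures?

47.1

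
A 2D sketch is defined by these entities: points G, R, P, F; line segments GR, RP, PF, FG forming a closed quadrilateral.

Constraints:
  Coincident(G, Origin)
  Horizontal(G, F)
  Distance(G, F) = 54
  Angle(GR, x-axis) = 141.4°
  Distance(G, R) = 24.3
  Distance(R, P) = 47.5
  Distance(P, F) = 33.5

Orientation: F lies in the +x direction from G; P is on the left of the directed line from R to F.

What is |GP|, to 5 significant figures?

35.252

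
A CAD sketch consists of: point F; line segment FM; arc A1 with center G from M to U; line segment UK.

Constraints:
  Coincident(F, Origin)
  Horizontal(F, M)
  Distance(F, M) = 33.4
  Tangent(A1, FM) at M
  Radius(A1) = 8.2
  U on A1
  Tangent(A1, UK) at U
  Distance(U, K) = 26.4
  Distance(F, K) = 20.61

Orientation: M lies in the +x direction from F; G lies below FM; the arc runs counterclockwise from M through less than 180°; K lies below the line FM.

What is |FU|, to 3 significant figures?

28.2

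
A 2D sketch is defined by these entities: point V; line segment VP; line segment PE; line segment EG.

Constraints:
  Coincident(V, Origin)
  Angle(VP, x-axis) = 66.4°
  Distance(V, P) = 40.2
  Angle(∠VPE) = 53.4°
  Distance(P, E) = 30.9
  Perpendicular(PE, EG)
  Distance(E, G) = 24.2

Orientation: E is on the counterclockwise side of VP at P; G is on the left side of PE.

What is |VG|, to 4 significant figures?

10.64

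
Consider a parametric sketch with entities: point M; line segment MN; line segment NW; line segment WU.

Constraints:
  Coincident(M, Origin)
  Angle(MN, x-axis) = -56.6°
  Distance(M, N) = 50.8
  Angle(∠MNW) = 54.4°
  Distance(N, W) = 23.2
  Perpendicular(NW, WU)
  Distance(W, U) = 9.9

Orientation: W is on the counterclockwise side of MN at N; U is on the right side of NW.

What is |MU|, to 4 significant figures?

51.60

∠MNW = 54.4°, so NW runs at -56.6° + (180° − 54.4°) = 69.00° from the x-axis; with |NW| = 23.2, W = N + 23.2·(cos 69.00°, sin 69.00°) = (36.28, -20.75). NW ⟂ WU; with |WU| = 9.9 on the right of NW, U = W + 9.9·(0.9336, -0.3584) = (45.52, -24.30). Then |MU| = |U − M| = 51.60.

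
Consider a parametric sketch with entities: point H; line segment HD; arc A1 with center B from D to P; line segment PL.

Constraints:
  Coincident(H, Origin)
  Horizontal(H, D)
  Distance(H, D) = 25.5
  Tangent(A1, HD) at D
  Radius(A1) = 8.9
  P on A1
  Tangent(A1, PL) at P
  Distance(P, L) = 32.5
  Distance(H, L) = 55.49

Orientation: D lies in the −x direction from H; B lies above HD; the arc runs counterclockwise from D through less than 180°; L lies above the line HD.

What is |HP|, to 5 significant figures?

23.408

Checks: |BP| = 8.900 ✓; ∠(BP, PL) = 90.00° ✓; |PL| = 32.50 ✓; |HL| = 55.49 ✓.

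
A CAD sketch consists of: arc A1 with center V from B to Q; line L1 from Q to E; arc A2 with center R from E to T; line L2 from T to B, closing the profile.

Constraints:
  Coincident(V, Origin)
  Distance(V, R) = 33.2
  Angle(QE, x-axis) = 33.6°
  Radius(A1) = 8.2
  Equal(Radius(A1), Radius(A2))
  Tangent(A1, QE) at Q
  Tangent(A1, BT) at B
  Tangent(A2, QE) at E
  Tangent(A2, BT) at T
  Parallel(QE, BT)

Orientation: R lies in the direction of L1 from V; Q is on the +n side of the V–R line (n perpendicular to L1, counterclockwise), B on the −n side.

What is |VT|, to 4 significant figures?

34.20

The slot axis is L1's direction at 33.6°, so u = (cos 33.6°, sin 33.6°) = (0.8329, 0.5534) and n = (−sin 33.6°, cos 33.6°) = (-0.5534, 0.8329). V is at the origin and R lies 33.2 along u from V, so R = 33.2·u = (27.65, 18.37). Tangency of A1 to both parallel lines with radius 8.2 puts Q and B at V ± 8.2·n: Q = (-4.538, 6.830), B = (4.538, -6.830). Equal radii place E and T the same way about R: E = R + 8.2·n = (23.12, 25.20), T = R − 8.2·n = (32.19, 11.54). Then |VT| = |T − V| = 34.20.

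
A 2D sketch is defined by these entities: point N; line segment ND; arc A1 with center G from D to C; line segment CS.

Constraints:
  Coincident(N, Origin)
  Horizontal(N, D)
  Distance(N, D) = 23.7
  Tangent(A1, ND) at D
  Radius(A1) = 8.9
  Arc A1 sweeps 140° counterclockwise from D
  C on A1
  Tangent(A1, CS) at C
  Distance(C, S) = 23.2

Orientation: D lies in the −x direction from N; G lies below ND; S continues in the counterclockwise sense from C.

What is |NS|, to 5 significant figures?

32.771

N is at the origin; N and D share the same y with |ND| = 23.7 and D on the −x side, so D = (-23.700, 0.0000). The tangent condition forces GD to be normal to ND, so G = D + (0, -8.9) = (-23.700, -8.9000). On A1, D sits at bearing 90° from G; a 140° counterclockwise sweep puts C at bearing 230°, so C = G + 8.9·(cos 230°, sin 230°) = (-29.421, -15.718). Tangency of A1 to CS means the radius GC is perpendicular to CS, so CS runs along (−sin 230°, cos 230°); with |CS| = 23.2, S = (-11.649, -30.630). Then |NS| = |S − N| = 32.771.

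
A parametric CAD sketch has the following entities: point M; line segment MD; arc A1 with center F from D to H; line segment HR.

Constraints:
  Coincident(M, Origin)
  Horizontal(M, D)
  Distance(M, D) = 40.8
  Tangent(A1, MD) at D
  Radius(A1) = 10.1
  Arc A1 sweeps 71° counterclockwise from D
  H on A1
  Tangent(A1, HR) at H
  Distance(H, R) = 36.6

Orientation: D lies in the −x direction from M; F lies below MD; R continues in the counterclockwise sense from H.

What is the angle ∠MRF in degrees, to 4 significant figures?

21.94°

On A1, D sits at bearing 90° from F; a 71° counterclockwise sweep puts H at bearing 161°, so H = F + 10.1·(cos 161°, sin 161°) = (-50.35, -6.812). Tangency of A1 to HR means the radius FH is perpendicular to HR, so HR runs along (−sin 161°, cos 161°); with |HR| = 36.6, R = (-62.27, -41.42). Then cos ∠MRF = RM·RF / (|RM||RF|), giving 21.94°.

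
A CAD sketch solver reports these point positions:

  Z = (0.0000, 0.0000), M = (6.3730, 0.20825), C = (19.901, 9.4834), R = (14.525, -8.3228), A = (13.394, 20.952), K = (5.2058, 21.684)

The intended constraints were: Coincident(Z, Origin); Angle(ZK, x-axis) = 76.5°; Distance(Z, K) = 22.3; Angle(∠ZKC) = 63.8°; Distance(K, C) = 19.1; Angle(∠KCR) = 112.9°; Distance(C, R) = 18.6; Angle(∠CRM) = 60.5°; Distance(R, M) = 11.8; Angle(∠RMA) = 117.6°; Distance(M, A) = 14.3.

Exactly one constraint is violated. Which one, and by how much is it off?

Distance(M, A) = 14.3 — off by 7.60.

Z = (0.00, 0.00) ✓; ZK at 76.50° ✓; |ZK| = 22.30 ✓; ∠ZKC = 63.80° ✓; |KC| = 19.10 ✓; ∠KCR = 112.9° ✓; |CR| = 18.60 ✓; ∠CRM = 60.50° ✓; |RM| = 11.80 ✓; ∠RMA = 117.6° ✓; |MA| = 21.90 ✗.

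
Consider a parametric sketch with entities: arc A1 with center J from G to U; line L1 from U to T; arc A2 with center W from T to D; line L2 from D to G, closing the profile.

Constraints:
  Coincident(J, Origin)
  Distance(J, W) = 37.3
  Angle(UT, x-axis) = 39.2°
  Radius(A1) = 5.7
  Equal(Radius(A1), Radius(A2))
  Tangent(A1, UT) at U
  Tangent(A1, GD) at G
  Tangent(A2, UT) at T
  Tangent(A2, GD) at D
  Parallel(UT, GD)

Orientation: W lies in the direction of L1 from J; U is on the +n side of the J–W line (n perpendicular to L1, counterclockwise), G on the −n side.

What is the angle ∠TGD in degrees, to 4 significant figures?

16.99°

Tangency of A1 to both parallel lines with radius 5.7 puts U and G at J ± 5.7·n: U = (-3.603, 4.417), G = (3.603, -4.417). Equal radii place T and D the same way about W: T = W + 5.7·n = (25.30, 27.99), D = W − 5.7·n = (32.51, 19.16). Then cos ∠TGD = GT·GD / (|GT||GD|), giving 16.99°.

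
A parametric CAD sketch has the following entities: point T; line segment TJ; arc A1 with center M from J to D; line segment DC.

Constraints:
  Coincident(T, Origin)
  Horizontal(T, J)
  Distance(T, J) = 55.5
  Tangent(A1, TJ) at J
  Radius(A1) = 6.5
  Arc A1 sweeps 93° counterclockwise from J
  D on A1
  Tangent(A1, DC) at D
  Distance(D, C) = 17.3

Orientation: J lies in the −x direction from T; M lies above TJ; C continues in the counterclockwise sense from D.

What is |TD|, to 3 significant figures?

49.5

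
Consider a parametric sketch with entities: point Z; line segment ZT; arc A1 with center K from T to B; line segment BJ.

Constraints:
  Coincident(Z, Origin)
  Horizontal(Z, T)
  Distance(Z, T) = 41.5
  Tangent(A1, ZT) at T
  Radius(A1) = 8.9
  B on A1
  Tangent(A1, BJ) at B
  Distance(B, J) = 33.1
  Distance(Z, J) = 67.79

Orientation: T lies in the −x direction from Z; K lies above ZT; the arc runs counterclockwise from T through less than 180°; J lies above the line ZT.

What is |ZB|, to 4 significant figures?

37.20

Checks: |KB| = 8.900 ✓; ∠(KB, BJ) = 90.00° ✓; |BJ| = 33.10 ✓; |ZJ| = 67.79 ✓.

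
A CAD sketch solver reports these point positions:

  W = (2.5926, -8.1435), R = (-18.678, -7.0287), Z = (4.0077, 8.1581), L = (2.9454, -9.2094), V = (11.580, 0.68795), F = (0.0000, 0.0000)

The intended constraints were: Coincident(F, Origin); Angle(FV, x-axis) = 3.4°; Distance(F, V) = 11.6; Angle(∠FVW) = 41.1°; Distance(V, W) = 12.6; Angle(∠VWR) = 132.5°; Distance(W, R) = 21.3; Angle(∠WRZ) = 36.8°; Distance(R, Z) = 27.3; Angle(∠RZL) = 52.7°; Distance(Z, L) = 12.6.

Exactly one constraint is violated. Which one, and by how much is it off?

Distance(Z, L) = 12.6 — off by 4.80.

F = (0.00, 0.00) ✓; FV at 3.400° ✓; |FV| = 11.60 ✓; ∠FVW = 41.10° ✓; |VW| = 12.60 ✓; ∠VWR = 132.5° ✓; |WR| = 21.30 ✓; ∠WRZ = 36.80° ✓; |RZ| = 27.30 ✓; ∠RZL = 52.70° ✓; |ZL| = 17.40 ✗.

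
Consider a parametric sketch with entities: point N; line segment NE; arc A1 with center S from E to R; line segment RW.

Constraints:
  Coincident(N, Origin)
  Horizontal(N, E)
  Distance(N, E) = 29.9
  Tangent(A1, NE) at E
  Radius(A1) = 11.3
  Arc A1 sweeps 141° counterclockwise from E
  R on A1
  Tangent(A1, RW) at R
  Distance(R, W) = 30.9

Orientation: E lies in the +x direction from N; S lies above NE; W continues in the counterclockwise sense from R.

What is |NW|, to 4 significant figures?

41.61

N is at the origin; N and E share the same y with |NE| = 29.9 and E on the +x side, so E = (29.90, 0.000). Since A1 is tangent to NE there, SE ⟂ NE, so S = E + (0, 11.3) = (29.90, 11.30). On A1, E sits at bearing -90° from S; a 141° counterclockwise sweep puts R at bearing 51°, so R = S + 11.3·(cos 51°, sin 51°) = (37.01, 20.08). Since A1 is tangent to RW there, SR ⟂ RW, so RW runs along (−sin 51°, cos 51°); with |RW| = 30.9, W = (13.00, 39.53). Then |NW| = |W − N| = 41.61.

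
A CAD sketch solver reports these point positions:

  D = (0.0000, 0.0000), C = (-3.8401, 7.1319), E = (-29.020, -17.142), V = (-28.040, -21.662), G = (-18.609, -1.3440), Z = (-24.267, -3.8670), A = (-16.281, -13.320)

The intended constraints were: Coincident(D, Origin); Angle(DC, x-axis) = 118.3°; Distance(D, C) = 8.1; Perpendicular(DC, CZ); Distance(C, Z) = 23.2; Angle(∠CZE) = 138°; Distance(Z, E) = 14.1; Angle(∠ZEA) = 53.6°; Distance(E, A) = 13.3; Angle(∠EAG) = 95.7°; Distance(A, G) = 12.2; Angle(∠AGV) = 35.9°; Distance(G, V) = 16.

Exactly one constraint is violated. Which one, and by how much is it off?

Distance(G, V) = 16 — off by 6.40.

D = (0.00, 0.00) ✓; DC at 118.3° ✓; |DC| = 8.100 ✓; ∠(DC, CZ) = 90.00° ✓; |CZ| = 23.20 ✓; ∠CZE = 138.0° ✓; |ZE| = 14.10 ✓; ∠ZEA = 53.60° ✓; |EA| = 13.30 ✓; ∠EAG = 95.70° ✓; |AG| = 12.20 ✓; ∠AGV = 35.90° ✓; |GV| = 22.40 ✗.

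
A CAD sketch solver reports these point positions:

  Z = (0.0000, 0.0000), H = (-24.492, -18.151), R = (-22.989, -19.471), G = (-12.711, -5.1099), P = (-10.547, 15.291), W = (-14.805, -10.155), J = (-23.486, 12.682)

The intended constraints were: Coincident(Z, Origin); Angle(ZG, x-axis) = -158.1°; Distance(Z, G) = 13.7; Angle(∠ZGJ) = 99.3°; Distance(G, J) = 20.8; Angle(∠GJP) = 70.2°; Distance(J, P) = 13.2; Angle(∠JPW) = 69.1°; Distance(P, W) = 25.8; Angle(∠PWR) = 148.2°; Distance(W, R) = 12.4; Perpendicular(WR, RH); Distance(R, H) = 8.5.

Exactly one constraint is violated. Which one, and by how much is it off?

Distance(R, H) = 8.5 — off by 6.50.

Z = (0.00, 0.00) ✓; ZG at -158.1° ✓; |ZG| = 13.70 ✓; ∠ZGJ = 99.30° ✓; |GJ| = 20.80 ✓; ∠GJP = 70.20° ✓; |JP| = 13.20 ✓; ∠JPW = 69.10° ✓; |PW| = 25.80 ✓; ∠PWR = 148.2° ✓; |WR| = 12.40 ✓; ∠(WR, RH) = 89.99° ✓; |RH| = 2.000 ✗.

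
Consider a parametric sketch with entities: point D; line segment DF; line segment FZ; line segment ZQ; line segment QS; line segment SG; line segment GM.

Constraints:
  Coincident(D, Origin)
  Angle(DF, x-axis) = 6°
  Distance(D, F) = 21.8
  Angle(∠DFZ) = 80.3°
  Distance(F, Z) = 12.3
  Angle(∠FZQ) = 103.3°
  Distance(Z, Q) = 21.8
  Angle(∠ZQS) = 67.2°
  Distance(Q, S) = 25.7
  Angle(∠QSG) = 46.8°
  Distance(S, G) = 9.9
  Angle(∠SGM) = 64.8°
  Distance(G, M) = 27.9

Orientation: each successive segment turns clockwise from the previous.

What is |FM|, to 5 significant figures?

38.675

D is at the origin; DF runs at 6.0° with length 21.8, so F = (21.681, 2.2787). ∠DFZ = 80.3° gives FZ at -93.700° from the x-axis; with |FZ| = 12.3, Z = (20.887, -9.9956). ∠FZQ = 103.3° gives ZQ at -170.40° from the x-axis; with |ZQ| = 21.8, Q = (-0.60788, -13.631). ∠ZQS = 67.2° gives QS at 76.800° from the x-axis; with |QS| = 25.7, S = (5.2607, 11.390). ∠QSG = 46.8° gives SG at -56.400° from the x-axis; with |SG| = 9.9, G = (10.739, 3.1439). ∠SGM = 64.8° gives GM at -171.60° from the x-axis; with |GM| = 27.9, M = (-16.861, -0.93186). Then |FM| = |M − F| = 38.675.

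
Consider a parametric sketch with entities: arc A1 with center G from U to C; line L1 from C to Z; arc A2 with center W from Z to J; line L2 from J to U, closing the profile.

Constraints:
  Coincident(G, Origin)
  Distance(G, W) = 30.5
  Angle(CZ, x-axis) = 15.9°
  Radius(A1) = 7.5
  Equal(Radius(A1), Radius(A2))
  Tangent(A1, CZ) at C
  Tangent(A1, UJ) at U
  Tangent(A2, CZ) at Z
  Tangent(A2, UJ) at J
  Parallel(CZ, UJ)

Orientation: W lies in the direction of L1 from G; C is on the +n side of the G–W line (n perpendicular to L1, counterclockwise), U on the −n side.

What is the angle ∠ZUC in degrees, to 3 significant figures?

63.8°

The slot axis is L1's direction at 15.9°, so u = (cos 15.9°, sin 15.9°) = (0.962, 0.274) and n = (−sin 15.9°, cos 15.9°) = (-0.274, 0.962). G is at the origin and W lies 30.5 along u from G, so W = 30.5·u = (29.3, 8.36). Tangency of A1 to both parallel lines with radius 7.5 puts C and U at G ± 7.5·n: C = (-2.05, 7.21), U = (2.05, -7.21). Equal radii place Z and J the same way about W: Z = W + 7.5·n = (27.3, 15.6), J = W − 7.5·n = (31.4, 1.14). Then cos ∠ZUC = UZ·UC / (|UZ||UC|), giving 63.8°.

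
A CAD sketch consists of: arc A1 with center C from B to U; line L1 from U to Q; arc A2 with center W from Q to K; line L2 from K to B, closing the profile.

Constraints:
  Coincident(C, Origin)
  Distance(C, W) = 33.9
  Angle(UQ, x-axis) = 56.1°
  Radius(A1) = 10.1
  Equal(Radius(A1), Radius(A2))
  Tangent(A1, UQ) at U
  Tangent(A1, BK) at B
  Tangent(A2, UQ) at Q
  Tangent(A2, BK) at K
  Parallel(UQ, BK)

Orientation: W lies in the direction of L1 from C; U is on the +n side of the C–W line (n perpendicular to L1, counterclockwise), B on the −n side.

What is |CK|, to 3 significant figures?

35.4

Tangency of A1 to both parallel lines with radius 10.1 puts U and B at C ± 10.1·n: U = (-8.38, 5.63), B = (8.38, -5.63). Equal radii place Q and K the same way about W: Q = W + 10.1·n = (10.5, 33.8), K = W − 10.1·n = (27.3, 22.5). Then |CK| = |K − C| = 35.4.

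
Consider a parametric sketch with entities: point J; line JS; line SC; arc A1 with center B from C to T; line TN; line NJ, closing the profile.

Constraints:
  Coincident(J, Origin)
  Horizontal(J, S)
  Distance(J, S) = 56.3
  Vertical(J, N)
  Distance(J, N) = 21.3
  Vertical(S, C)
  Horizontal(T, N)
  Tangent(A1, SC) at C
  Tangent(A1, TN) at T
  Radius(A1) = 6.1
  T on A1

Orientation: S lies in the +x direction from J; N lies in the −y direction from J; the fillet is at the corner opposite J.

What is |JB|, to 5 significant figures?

52.451

J is at the origin; J and S share the same y with |JS| = 56.3 and S on the +x side, so S = (56.300, 0.0000). J and N share the same x with |JN| = 21.3 and N on the −y side, so N = (0.0000, -21.300). The virtual corner opposite J is at (56.300, -21.300). The tangent condition forces BC to be normal to SC and A1 meets TN tangentially, so BT is at right angles to TN, with radius 6.1, so the center B sits 6.1 in from both sides at B = (50.200, -15.200). Then |JB| = |B − J| = 52.451.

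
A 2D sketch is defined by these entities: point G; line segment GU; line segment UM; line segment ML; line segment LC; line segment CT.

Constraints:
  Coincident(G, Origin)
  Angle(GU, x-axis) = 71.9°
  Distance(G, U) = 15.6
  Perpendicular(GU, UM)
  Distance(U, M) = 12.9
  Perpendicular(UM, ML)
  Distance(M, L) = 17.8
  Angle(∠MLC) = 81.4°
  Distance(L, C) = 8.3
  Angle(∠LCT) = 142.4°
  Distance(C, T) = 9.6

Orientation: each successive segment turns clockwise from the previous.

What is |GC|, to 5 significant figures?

4.7903

G is at the origin; GU runs at 71.9° with length 15.6, so U = (4.8466, 14.828). GU is perpendicular to UM, so UM runs at -18.100°; with |UM| = 12.9, M = (17.108, 10.820). UM is perpendicular to ML, so ML runs at -108.10°; with |ML| = 17.8, L = (11.578, -6.0989). ∠MLC = 81.4° gives LC at 153.30° from the x-axis; with |LC| = 8.3, C = (4.1632, -2.3695). Then |GC| = |C − G| = 4.7903.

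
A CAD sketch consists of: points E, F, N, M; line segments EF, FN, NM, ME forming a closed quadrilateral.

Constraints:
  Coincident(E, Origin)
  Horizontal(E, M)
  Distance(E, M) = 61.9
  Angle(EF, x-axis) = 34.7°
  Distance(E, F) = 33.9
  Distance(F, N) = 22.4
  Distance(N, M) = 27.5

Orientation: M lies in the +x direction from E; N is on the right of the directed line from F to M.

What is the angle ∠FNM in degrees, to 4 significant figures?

102.8°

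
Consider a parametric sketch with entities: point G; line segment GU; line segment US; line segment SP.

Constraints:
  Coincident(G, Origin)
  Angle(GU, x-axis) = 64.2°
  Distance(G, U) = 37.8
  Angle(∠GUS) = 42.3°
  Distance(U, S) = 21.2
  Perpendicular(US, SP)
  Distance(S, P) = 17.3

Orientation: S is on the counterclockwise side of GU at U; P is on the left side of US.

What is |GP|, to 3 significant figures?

10.6

G is at the origin; GU runs at 64.2° with length 37.8, so U = 37.8·(cos 64.2°, sin 64.2°) = (16.5, 34.0). ∠GUS = 42.3°, so US runs at 64.2° + (180° − 42.3°) = 202° from the x-axis; with |US| = 21.2, S = U + 21.2·(cos 202°, sin 202°) = (-3.22, 26.1). US is perpendicular to SP; with |SP| = 17.3 on the left of US, P = S + 17.3·(0.373, -0.928) = (3.23, 10.1). Then |GP| = |P − G| = 10.6.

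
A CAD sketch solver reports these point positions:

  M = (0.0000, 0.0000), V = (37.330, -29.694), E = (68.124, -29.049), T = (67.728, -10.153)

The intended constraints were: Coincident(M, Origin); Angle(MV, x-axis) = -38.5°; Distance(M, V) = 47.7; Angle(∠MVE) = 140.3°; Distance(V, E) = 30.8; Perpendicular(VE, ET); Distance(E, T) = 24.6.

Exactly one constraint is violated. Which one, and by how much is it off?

Distance(E, T) = 24.6 — off by 5.70.

M = (0.00, 0.00) ✓; MV at -38.50° ✓; |MV| = 47.70 ✓; ∠MVE = 140.3° ✓; |VE| = 30.80 ✓; ∠(VE, ET) = 90.00° ✓; |ET| = 18.90 ✗.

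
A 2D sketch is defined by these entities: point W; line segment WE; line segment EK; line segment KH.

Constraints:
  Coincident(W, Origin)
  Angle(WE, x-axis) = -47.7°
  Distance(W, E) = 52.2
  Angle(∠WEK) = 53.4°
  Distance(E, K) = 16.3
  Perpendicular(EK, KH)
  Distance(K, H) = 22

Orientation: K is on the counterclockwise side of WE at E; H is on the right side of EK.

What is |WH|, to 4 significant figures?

65.60

W is at the origin; WE runs at -47.7° with length 52.2, so E = 52.2·(cos -47.7°, sin -47.7°) = (35.13, -38.61). ∠WEK = 53.4°, so EK runs at -47.7° + (180° − 53.4°) = 78.90° from the x-axis; with |EK| = 16.3, K = E + 16.3·(cos 78.90°, sin 78.90°) = (38.27, -22.61). EK ⟂ KH; with |KH| = 22.0 on the right of EK, H = K + 22.0·(0.9813, -0.1925) = (59.86, -26.85). Then |WH| = |H − W| = 65.60.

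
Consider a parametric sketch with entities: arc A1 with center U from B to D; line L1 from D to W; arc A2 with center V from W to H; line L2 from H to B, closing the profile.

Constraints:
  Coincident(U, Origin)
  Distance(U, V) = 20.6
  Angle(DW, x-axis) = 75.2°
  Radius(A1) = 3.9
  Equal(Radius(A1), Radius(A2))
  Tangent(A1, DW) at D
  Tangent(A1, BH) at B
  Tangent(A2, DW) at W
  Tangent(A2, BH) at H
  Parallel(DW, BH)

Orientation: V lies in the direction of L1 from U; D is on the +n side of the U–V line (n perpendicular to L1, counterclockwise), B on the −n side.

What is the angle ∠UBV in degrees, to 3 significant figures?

79.3°

U is at the origin and V lies 20.6 along u from U, so V = 20.6·u = (5.26, 19.9). Tangency of A1 to both parallel lines with radius 3.9 puts D and B at U ± 3.9·n: D = (-3.77, 0.996), B = (3.77, -0.996). Then cos ∠UBV = BU·BV / (|BU||BV|), giving 79.3°.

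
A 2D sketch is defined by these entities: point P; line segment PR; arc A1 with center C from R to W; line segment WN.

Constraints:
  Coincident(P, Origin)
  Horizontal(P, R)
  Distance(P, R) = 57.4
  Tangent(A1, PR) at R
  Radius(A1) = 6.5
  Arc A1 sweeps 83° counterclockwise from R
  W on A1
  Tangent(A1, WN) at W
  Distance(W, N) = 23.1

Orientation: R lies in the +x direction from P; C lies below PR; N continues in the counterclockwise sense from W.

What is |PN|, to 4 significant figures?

56.01

P is at the origin; PR is horizontal with |PR| = 57.4 and R on the +x side, so R = (57.40, 0.000). The tangent condition forces CR to be normal to PR, so C = R + (0, -6.5) = (57.40, -6.500). On A1, R sits at bearing 90° from C; an 83° counterclockwise sweep puts W at bearing 173°, so W = C + 6.5·(cos 173°, sin 173°) = (50.95, -5.708). A1 meets WN tangentially, so CW is at right angles to WN, so WN runs along (−sin 173°, cos 173°); with |WN| = 23.1, N = (48.13, -28.64). Then |PN| = |N − P| = 56.01.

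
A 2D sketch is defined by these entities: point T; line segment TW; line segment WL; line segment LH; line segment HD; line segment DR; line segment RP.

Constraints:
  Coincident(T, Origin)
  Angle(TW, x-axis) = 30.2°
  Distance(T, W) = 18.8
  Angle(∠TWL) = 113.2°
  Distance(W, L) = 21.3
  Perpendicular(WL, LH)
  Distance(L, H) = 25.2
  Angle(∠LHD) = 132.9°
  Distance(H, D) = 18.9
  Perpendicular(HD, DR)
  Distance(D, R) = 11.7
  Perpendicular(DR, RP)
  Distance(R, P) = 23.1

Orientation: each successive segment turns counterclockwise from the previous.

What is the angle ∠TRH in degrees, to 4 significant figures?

108.3°

∠LHD = 132.9° gives HD at -125.9° from the x-axis; with |HD| = 18.9, D = (-22.44, 12.22). HD is perpendicular to DR, so DR runs at -35.90°; with |DR| = 11.7, R = (-12.96, 5.357). Then cos ∠TRH = RT·RH / (|RT||RH|), giving 108.3°.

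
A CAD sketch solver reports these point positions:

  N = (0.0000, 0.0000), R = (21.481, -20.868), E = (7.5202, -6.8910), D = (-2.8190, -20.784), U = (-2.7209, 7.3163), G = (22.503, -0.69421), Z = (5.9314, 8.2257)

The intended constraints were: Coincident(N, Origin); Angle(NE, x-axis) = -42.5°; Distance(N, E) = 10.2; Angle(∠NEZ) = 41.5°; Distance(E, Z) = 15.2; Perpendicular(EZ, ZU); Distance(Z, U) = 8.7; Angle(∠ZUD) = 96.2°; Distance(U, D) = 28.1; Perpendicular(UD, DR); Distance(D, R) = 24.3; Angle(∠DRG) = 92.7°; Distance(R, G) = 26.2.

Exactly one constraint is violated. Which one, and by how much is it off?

Distance(R, G) = 26.2 — off by 6.00.

N = (0.00, 0.00) ✓; NE at -42.50° ✓; |NE| = 10.20 ✓; ∠NEZ = 41.50° ✓; |EZ| = 15.20 ✓; ∠(EZ, ZU) = 90.00° ✓; |ZU| = 8.700 ✓; ∠ZUD = 96.20° ✓; |UD| = 28.10 ✓; ∠(UD, DR) = 90.00° ✓; |DR| = 24.30 ✓; ∠DRG = 92.70° ✓; |RG| = 20.20 ✗.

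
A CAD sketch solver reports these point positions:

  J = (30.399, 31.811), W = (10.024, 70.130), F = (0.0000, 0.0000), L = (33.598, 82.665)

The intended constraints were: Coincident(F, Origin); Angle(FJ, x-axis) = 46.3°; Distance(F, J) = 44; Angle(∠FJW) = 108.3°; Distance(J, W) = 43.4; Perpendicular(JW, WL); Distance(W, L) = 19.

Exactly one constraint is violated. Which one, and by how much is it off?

Distance(W, L) = 19 — off by 7.70.

F = (0.00, 0.00) ✓; FJ at 46.30° ✓; |FJ| = 44.00 ✓; ∠FJW = 108.3° ✓; |JW| = 43.40 ✓; ∠(JW, WL) = 90.00° ✓; |WL| = 26.70 ✗.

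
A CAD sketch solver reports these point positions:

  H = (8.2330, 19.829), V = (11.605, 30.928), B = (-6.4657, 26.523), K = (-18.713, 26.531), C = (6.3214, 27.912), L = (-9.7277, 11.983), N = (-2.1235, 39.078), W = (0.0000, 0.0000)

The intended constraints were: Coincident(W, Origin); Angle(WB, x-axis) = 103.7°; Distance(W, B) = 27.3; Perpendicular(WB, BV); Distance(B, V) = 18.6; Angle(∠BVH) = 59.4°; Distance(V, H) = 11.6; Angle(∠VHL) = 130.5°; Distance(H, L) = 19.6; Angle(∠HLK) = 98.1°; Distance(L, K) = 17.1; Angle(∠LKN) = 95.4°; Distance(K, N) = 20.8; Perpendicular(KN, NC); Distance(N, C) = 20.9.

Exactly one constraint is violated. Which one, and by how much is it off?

Distance(N, C) = 20.9 — off by 6.90.

W = (0.00, 0.00) ✓; WB at 103.7° ✓; |WB| = 27.30 ✓; ∠(WB, BV) = 90.00° ✓; |BV| = 18.60 ✓; ∠BVH = 59.40° ✓; |VH| = 11.60 ✓; ∠VHL = 130.5° ✓; |HL| = 19.60 ✓; ∠HLK = 98.10° ✓; |LK| = 17.10 ✓; ∠LKN = 95.40° ✓; |KN| = 20.80 ✓; ∠(KN, NC) = 90.00° ✓; |NC| = 14.00 ✗.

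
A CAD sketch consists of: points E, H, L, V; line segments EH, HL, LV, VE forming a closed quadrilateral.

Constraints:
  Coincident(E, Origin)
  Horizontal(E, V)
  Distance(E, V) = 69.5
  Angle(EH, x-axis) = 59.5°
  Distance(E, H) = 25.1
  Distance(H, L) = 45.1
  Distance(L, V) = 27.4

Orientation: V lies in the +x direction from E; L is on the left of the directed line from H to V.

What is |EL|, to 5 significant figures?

62.811

Checks: |HL| = 45.10 ✓; |LV| = 27.40 ✓.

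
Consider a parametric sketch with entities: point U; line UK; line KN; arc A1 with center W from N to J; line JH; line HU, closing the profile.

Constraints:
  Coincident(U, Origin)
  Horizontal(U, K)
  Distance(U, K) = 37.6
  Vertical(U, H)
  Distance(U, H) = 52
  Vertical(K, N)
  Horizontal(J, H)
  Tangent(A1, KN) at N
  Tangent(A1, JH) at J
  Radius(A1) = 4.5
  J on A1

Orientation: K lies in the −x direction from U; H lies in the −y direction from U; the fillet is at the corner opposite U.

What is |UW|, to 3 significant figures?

57.9

U is at the origin; U and K share the same y with |UK| = 37.6 and K on the −x side, so K = (-37.6, 0.00). U and H share the same x with |UH| = 52.0 and H on the −y side, so H = (0.00, -52.0). The virtual corner opposite U is at (-37.6, -52.0). Since A1 is tangent to KN there, WN ⟂ KN and tangency of A1 to JH means the radius WJ is perpendicular to JH, with radius 4.5, so the center W sits 4.5 in from both sides at W = (-33.1, -47.5). Then |UW| = |W − U| = 57.9.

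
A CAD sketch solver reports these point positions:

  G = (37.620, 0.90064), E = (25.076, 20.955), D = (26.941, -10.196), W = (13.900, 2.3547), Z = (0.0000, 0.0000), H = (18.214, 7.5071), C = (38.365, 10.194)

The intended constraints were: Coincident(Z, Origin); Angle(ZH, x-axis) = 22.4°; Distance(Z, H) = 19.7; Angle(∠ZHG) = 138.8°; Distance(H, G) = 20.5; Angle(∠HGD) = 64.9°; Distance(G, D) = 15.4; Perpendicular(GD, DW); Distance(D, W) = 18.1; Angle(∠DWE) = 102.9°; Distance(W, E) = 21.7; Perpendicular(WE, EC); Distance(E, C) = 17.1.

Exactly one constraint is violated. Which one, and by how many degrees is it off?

Perpendicular(WE, EC) — off by 8.00°.

Z = (0.00, 0.00) ✓; ZH at 22.40° ✓; |ZH| = 19.70 ✓; ∠ZHG = 138.8° ✓; |HG| = 20.50 ✓; ∠HGD = 64.90° ✓; |GD| = 15.40 ✓; ∠(GD, DW) = 90.00° ✓; |DW| = 18.10 ✓; ∠DWE = 102.9° ✓; |WE| = 21.70 ✓; ∠(WE, EC) = 98.00° ✗; |EC| = 17.10 ✓.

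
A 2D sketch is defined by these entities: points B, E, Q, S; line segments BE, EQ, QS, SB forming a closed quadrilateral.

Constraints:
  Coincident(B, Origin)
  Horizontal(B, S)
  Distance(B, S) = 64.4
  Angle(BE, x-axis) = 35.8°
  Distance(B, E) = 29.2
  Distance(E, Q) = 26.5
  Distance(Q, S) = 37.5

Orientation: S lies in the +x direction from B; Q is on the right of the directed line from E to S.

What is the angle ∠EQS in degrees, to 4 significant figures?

85.41°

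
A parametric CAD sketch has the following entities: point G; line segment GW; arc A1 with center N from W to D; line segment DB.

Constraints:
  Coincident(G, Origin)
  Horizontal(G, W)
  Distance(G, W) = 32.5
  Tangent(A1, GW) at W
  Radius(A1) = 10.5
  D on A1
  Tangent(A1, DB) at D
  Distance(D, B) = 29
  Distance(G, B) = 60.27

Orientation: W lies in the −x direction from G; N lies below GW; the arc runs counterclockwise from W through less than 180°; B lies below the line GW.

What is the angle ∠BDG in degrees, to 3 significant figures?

110°

Checks: |GW| = 32.50 ✓; |ND| = 10.50 ✓; ∠(ND, DB) = 90.00° ✓; |DB| = 29.00 ✓; |GB| = 60.27 ✓.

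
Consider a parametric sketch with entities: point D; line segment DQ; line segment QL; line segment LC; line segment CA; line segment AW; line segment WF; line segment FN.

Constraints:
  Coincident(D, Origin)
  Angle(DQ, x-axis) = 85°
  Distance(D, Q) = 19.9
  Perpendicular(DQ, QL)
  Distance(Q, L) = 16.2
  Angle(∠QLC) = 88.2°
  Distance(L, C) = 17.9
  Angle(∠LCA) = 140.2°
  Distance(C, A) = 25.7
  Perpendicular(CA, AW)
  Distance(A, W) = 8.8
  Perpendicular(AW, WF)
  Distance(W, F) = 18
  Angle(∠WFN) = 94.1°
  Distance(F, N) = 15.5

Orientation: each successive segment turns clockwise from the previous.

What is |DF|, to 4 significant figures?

4.466

D is at the origin; DQ runs at 85.0° with length 19.9, so Q = (1.734, 19.82). DQ ⟂ QL, so QL runs at -5.000°; with |QL| = 16.2, L = (17.87, 18.41). ∠QLC = 88.2° gives LC at -96.80° from the x-axis; with |LC| = 17.9, C = (15.75, 0.6383). ∠LCA = 140.2° gives CA at -136.6° from the x-axis; with |CA| = 25.7, A = (-2.920, -17.02). CA ⟂ AW, so AW runs at 133.4°; with |AW| = 8.8, W = (-8.966, -10.63). The perpendicularity gives WF at right angles to AW, so WF runs at 43.40°; with |WF| = 18.0, F = (4.112, 1.742). Then |DF| = |F − D| = 4.466.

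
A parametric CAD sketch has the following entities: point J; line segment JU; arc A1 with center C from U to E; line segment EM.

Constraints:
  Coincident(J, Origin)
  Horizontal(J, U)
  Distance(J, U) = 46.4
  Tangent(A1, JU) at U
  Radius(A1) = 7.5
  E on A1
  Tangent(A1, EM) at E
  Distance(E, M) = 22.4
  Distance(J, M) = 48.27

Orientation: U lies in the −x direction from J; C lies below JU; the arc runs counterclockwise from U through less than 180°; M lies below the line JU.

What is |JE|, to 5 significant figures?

53.636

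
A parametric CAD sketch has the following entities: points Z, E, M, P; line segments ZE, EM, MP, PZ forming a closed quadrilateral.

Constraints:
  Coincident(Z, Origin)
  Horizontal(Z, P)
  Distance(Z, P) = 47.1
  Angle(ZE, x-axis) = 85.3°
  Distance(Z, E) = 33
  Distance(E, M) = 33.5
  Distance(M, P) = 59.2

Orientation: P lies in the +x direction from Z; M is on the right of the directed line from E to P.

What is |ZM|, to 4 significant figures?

12.36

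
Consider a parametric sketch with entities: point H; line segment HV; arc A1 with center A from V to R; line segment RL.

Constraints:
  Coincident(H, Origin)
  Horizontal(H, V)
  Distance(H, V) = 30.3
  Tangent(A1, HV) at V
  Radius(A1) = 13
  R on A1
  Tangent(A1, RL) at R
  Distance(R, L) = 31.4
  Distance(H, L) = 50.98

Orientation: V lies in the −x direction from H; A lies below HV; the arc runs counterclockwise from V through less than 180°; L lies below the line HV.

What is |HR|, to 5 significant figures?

45.719

H is at the origin; HV is horizontal with |HV| = 30.3 and V on the −x side, so V = (-30.300, 0.0000). Tangency of A1 to HV means the radius AV is perpendicular to HV, so A = V + (0, -13) = (-30.300, -13.000). Since AR ⟂ RL (tangency), |AL| = √(13.0² + 31.4²) = 33.985 regardless of where R sits on A1. So L lies on both circle(H, 50.98) and circle(A, 33.985); the below-HV intersection is L = (-22.045, -45.967). R is the foot of the tangent from L: R = (-40.744, -20.741).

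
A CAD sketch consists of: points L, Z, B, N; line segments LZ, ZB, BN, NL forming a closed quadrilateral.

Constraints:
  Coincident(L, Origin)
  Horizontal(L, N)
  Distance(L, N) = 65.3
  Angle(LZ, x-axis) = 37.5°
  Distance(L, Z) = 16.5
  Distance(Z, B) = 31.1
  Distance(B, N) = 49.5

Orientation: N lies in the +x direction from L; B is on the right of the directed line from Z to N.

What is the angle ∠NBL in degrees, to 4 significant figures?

110.7°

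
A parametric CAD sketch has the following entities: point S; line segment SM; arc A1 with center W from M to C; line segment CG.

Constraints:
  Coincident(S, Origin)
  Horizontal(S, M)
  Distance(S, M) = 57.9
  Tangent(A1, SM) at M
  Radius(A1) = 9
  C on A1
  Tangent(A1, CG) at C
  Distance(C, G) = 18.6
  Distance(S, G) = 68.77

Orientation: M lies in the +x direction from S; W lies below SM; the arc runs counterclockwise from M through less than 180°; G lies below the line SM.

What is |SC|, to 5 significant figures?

52.850

Checks: S = (0.00, 0.00) ✓; |WC| = 9.000 ✓; ∠(WC, CG) = 90.00° ✓; |CG| = 18.60 ✓; |SG| = 68.77 ✓.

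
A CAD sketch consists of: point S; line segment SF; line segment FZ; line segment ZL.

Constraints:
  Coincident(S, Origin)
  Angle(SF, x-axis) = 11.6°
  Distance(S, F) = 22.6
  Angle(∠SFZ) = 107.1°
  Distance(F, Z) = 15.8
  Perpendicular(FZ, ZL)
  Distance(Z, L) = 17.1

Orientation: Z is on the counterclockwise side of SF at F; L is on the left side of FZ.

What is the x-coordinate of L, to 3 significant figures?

6.63

∠SFZ = 107.1°, so FZ runs at 11.6° + (180° − 107.1°) = 84.5° from the x-axis; with |FZ| = 15.8, Z = F + 15.8·(cos 84.5°, sin 84.5°) = (23.7, 20.3). FZ ⟂ ZL; with |ZL| = 17.1 on the left of FZ, L = Z + 17.1·(-0.995, 0.0958) = (6.63, 21.9). So L.x = 6.63.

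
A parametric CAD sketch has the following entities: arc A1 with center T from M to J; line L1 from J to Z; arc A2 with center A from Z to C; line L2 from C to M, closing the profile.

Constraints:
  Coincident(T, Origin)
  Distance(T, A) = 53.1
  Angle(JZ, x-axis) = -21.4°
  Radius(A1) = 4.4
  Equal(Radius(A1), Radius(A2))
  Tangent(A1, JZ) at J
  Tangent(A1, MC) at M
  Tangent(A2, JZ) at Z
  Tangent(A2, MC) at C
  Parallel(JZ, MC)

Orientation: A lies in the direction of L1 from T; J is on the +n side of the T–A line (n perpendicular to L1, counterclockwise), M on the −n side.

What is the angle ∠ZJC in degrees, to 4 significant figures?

9.410°

The slot axis is L1's direction at -21.4°, so u = (cos -21.4°, sin -21.4°) = (0.9311, -0.3649) and n = (−sin -21.4°, cos -21.4°) = (0.3649, 0.9311). T is at the origin and A lies 53.1 along u from T, so A = 53.1·u = (49.44, -19.37). Tangency of A1 to both parallel lines with radius 4.4 puts J and M at T ± 4.4·n: J = (1.605, 4.097), M = (-1.605, -4.097). Equal radii place Z and C the same way about A: Z = A + 4.4·n = (51.04, -15.28), C = A − 4.4·n = (47.83, -23.47). Then cos ∠ZJC = JZ·JC / (|JZ||JC|), giving 9.410°.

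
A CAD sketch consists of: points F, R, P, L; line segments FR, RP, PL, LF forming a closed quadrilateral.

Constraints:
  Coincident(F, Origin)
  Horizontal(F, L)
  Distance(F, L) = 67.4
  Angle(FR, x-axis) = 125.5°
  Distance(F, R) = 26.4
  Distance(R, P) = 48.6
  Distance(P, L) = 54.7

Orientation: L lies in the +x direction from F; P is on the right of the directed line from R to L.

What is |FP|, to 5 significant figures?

22.302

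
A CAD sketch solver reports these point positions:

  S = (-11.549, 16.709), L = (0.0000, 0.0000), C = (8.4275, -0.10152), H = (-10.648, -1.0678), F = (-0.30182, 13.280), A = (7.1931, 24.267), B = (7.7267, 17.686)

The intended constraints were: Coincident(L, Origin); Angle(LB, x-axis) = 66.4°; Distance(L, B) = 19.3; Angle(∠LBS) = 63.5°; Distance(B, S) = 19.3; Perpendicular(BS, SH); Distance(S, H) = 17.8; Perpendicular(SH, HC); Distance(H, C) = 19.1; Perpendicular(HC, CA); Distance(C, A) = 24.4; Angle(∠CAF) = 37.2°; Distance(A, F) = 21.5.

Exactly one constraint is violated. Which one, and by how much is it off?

Distance(A, F) = 21.5 — off by 8.20.

L = (0.00, 0.00) ✓; LB at 66.40° ✓; |LB| = 19.30 ✓; ∠LBS = 63.50° ✓; |BS| = 19.30 ✓; ∠(BS, SH) = 90.00° ✓; |SH| = 17.80 ✓; ∠(SH, HC) = 90.00° ✓; |HC| = 19.10 ✓; ∠(HC, CA) = 90.00° ✓; |CA| = 24.40 ✓; ∠CAF = 37.20° ✓; |AF| = 13.30 ✗.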